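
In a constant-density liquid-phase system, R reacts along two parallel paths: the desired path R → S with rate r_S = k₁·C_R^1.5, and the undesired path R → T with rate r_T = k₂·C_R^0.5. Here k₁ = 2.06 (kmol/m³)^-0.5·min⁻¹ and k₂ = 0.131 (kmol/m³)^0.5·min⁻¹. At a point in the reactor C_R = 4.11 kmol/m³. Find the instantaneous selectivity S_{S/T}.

S_{S/T} = r_S/r_T = (k₁·C_R^1.5)/(k₂·C_R^0.5) = (k₁/k₂)·C_R.
= (2.06×4.110^1.5) / (0.131×4.110^0.5) = 17.16/0.2656 = 64.6.
Since the desired path is higher order in R, keeping C_R high (PFR or concentrated feed) favours S.

64.6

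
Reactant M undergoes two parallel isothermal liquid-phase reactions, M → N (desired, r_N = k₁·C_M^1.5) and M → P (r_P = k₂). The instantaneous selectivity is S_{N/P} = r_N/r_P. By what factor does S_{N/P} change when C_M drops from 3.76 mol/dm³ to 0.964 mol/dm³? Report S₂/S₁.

0.130

S_{N/P} = (k₁/k₂)·C_M^1.5, so S₂/S₁ = (C_{M,2}/C_{M,1})^1.5.
= (0.964/3.76)^1.5 = (0.2564)^1.5 = 0.130.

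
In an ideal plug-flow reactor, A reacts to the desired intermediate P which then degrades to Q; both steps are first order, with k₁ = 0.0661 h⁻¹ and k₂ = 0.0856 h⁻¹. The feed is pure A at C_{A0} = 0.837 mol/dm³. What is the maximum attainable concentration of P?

0.269 mol/dm³

For a first-order series the maximum intermediate yield is C_{P,max}/C_{A0} = (k₁/k₂)^[k₂/(k₂−k₁)].
= (0.0661/0.0856)^(0.0856/(0.0856−0.0661)) = (0.7722)^(4.390) = 0.3215.
C_{P,max} = 0.3215×0.837 = 0.269 mol/dm³.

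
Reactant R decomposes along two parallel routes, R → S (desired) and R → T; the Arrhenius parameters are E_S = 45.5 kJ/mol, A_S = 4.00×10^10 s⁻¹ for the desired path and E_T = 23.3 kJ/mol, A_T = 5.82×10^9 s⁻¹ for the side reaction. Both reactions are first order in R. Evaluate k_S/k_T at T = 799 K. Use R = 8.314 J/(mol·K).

With equal orders, S_{S/T} = k_S/k_T = (A_S/A_T)·exp[(E_T−E_S)/(RT)].
(E_T−E_S)/(RT) = (23.3−45.5)×10³/(8.314×799) = -22200/6643 = -3.342.
k_S/k_T = (4.00×10^10/5.82×10^9)·exp(-3.342) = 6.873 × 0.03537 = 0.243.
Since E_S > E_T, raising the temperature improves selectivity toward S.

0.243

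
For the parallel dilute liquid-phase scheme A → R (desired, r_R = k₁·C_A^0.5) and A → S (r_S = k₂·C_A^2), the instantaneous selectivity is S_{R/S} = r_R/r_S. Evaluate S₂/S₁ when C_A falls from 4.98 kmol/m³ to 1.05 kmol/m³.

10.3

S_{R/S} = (k₁/k₂)·C_A^-1.5, so S₂/S₁ = (C_{A,2}/C_{A,1})^-1.5.
= (1.05/4.98)^(-1.5) = (0.2108)^(-1.5) = 10.3.
Selectivity toward R rises as C_A falls — low-concentration operation is favoured.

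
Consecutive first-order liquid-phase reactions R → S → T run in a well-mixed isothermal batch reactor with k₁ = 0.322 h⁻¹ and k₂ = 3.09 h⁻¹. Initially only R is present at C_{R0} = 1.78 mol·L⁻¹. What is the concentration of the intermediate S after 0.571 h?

0.137 mol·L⁻¹

Solving the coupled first-order balances gives C_S(t) = [k₁/(k₂−k₁)]·C_{R0}·(e^(−k₁t) − e^(−k₂t)).
e^(−k₁t) = e^(−0.322×0.571) = e^(−0.1839) = 0.8321; e^(−k₂t) = e^(−1.764) = 0.1713.
C_S = 0.322×1.78/(3.09−0.322) × (0.8321−0.1713) = 0.2071×0.6608 = 0.1368 mol·L⁻¹.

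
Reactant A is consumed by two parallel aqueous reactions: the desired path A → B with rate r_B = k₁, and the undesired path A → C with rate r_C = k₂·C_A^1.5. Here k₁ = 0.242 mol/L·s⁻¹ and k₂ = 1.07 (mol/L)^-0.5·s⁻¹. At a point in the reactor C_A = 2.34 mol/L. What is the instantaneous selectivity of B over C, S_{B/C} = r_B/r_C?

S_{B/C} = r_B/r_C = (k₁)/(k₂·C_A^1.5) = (k₁/k₂)·C_A^-1.5.
= (0.242) / (1.07×2.340^1.5) = 0.2420/3.830 = 0.0632.

0.0632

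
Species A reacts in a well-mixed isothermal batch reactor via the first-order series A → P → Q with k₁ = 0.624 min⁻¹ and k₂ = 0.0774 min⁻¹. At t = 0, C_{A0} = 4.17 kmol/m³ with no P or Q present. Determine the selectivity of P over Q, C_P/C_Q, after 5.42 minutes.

The intermediate concentration in a first-order A→B→C sequence is C_P = k₁C_{A0}(e^(−k₁t) − e^(−k₂t))/(k₂−k₁).
e^(−k₁t) = e^(−0.624×5.42) = e^(−3.382) = 0.03398; e^(−k₂t) = e^(−0.4195) = 0.6574.
C_P = 0.624×4.17/(0.0774−0.624) × (0.03398−0.6574) = (-4.760)×(-0.6234) = 2.968 kmol/m³.
C_A = C_{A0}e^(−k₁t) = 0.1417 kmol/m³, so C_Q = C_{A0}−C_A−C_P = 1.061 kmol/m³; C_P/C_Q = 2.80.

2.80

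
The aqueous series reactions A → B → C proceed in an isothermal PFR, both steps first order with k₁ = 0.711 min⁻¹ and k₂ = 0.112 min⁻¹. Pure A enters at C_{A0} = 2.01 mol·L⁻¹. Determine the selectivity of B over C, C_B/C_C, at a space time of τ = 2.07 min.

6.59

Solving the coupled first-order balances gives C_B(τ) = [k₁/(k₂−k₁)]·C_{A0}·(e^(−k₁τ) − e^(−k₂τ)).
e^(−k₁τ) = e^(−0.711×2.07) = e^(−1.472) = 0.2295; e^(−k₂τ) = e^(−0.2318) = 0.7931.
C_B = 0.711×2.01/(0.112−0.711) × (0.2295−0.7931) = (-2.386)×(-0.5636) = 1.345 mol·L⁻¹.
C_A = C_{A0}e^(−k₁τ) = 0.4613 mol·L⁻¹, so C_C = C_{A0}−C_A−C_B = 0.2041 mol·L⁻¹; C_B/C_C = 6.59.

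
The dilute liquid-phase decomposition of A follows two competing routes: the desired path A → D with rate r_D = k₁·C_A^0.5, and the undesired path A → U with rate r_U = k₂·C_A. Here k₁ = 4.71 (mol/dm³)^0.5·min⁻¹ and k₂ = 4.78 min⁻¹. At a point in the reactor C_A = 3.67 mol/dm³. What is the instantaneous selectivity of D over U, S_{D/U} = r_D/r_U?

0.514

S_{D/U} = r_D/r_U = (k₁·C_A^0.5)/(k₂·C_A) = (k₁/k₂)·C_A^-0.5.
= (4.71×3.670^0.5) / (4.78×3.670) = 9.023/17.54 = 0.514.
The undesired path is higher order in A, so low C_A (CSTR or dilute feed) favours D.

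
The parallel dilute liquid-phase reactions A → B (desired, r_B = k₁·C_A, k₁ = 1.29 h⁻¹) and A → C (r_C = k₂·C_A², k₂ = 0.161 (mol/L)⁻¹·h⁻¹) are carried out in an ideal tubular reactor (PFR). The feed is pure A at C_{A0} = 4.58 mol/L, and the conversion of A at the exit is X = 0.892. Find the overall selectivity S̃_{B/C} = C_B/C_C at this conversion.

3.33

C_A = C_{A0}(1−X) = 0.4946 mol/L.
Along a PFR/batch, dC_B/dC_A = −r_B/(r_B+r_C) = −k₁/(k₁+k₂·C_A).
Integrating from C_{A0} to C_A: C_B = (1.29/0.161)·ln[(1.29+0.161·4.58)/(1.29+0.161·0.495)] = 8.012·ln(2.027/1.370) = 3.142 mol/L.
C_C = (C_{A0}−C_A)−C_B = 0.9429 mol/L; S̃_{B/C} = 3.142/0.9429 = 3.33.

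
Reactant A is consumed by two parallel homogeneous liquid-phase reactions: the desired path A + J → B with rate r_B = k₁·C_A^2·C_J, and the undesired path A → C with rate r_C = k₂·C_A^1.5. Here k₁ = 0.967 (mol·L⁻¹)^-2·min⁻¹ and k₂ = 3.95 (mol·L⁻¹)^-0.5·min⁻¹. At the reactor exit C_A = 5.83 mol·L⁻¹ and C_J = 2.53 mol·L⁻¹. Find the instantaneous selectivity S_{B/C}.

1.50

S_{B/C} = r_B/r_C = (k₁·C_A^2·C_J)/(k₂·C_A^1.5) = (k₁/k₂)·C_A^0.5·C_J.
= (0.967×5.830^2×2.530) / (3.95×5.830^1.5) = 83.15/55.60 = 1.50.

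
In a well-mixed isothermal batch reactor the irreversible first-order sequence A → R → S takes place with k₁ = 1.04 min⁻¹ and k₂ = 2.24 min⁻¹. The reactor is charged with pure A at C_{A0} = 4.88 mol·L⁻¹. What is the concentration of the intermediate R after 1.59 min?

0.689 mol·L⁻¹

Solving the coupled first-order balances gives C_R(t) = [k₁/(k₂−k₁)]·C_{A0}·(e^(−k₁t) − e^(−k₂t)).
e^(−k₁t) = e^(−1.04×1.59) = e^(−1.654) = 0.1914; e^(−k₂t) = e^(−3.562) = 0.02839.
C_R = 1.04×4.88/(2.24−1.04) × (0.1914−0.02839) = 4.229×0.1630 = 0.6892 mol·L⁻¹.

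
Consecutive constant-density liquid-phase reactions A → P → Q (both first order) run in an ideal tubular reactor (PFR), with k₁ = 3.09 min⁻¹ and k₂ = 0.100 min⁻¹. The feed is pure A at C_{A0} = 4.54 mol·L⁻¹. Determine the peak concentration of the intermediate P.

For a first-order series the maximum intermediate yield is C_{P,max}/C_{A0} = (k₁/k₂)^[k₂/(k₂−k₁)].
= (3.09/0.100)^(0.100/(0.100−3.09)) = (30.90)^(-0.03344) = 0.8916.
C_{P,max} = 0.8916×4.54 = 4.05 mol·L⁻¹.

4.05 mol·L⁻¹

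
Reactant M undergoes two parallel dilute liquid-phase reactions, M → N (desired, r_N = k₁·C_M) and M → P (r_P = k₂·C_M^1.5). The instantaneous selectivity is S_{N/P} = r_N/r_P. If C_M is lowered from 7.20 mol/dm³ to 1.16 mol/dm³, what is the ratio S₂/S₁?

S_{N/P} = (k₁/k₂)·C_M^-0.5, so S₂/S₁ = (C_{M,2}/C_{M,1})^-0.5.
= (1.16/7.20)^(-0.5) = (0.1611)^(-0.5) = 2.49.

2.49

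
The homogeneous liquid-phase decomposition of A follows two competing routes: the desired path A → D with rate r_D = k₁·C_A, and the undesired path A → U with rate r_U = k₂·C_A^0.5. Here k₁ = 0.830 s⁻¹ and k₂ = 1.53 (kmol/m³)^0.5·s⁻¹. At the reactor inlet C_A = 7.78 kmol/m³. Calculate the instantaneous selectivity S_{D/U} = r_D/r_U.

S_{D/U} = r_D/r_U = (k₁·C_A)/(k₂·C_A^0.5) = (k₁/k₂)·C_A^0.5.
= (0.830×7.780) / (1.53×7.780^0.5) = 6.457/4.268 = 1.51.
Since the desired path is higher order in A, keeping C_A high (PFR or concentrated feed) favours D.

1.51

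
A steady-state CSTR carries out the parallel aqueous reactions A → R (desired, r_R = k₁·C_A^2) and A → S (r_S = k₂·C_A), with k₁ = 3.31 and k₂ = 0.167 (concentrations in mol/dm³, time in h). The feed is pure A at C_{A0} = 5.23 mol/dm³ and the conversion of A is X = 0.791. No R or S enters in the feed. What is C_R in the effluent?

Exit C_A = C_{A0}(1−X) = 5.23×0.209 = 1.093 mol/dm³.
Rates in a CSTR are evaluated at the outlet concentration: r_R = 3.31×1.093^2 = 3.955, r_S = 0.167×1.093 = 0.1825.
Fraction of consumed A going to R: r_R/(r_R+r_S) = 0.9559.
C_R = 0.9559·C_{A0}·X = 0.9559×5.23×0.791 = 3.95 mol/dm³.

3.95 mol/dm³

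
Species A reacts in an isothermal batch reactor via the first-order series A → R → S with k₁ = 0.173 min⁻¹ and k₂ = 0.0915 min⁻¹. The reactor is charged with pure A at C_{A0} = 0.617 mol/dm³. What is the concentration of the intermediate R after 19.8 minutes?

0.171 mol/dm³

Solving the coupled first-order balances gives C_R(t) = [k₁/(k₂−k₁)]·C_{A0}·(e^(−k₁t) − e^(−k₂t)).
e^(−k₁t) = e^(−0.173×19.8) = e^(−3.425) = 0.03254; e^(−k₂t) = e^(−1.812) = 0.1634.
C_R = 0.173×0.617/(0.0915−0.173) × (0.03254−0.1634) = (-1.310)×(-0.1308) = 0.1714 mol/dm³.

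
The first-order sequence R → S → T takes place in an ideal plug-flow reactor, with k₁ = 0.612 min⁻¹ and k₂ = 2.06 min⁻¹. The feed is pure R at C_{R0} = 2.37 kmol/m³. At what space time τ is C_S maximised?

0.838 min

Setting dC_S/dτ = 0 gives τ_opt = ln(k₂/k₁)/(k₂−k₁).
= ln(2.06/0.612)/(2.06−0.612) = ln(3.366)/1.448 = 1.214/1.448 = 0.838 min.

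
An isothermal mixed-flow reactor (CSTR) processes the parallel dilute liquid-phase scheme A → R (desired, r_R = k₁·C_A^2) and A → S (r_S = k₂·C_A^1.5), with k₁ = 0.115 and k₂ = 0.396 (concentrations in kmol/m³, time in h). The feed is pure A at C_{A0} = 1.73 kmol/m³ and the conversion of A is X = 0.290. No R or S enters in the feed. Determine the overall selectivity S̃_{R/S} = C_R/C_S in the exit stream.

0.322

Exit C_A = C_{A0}(1−X) = 1.73×0.710 = 1.228 kmol/m³.
In a CSTR the entire volume is at exit conditions, so r_R = 0.115×1.228^2 = 0.1735 and r_S = 0.396×1.228^1.5 = 0.5391.
Overall selectivity = C_R/C_S = r_Rτ/(r_Sτ) = r_R/r_S = 0.322.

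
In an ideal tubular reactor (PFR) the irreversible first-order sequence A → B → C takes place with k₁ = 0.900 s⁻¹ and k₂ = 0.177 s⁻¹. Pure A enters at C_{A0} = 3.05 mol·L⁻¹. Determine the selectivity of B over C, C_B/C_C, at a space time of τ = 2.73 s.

The intermediate concentration in a first-order A→B→C sequence is C_B = k₁C_{A0}(e^(−k₁τ) − e^(−k₂τ))/(k₂−k₁).
e^(−k₁τ) = e^(−0.900×2.73) = e^(−2.457) = 0.08569; e^(−k₂τ) = e^(−0.4832) = 0.6168.
C_B = 0.900×3.05/(0.177−0.900) × (0.08569−0.6168) = (-3.797)×(-0.5311) = 2.016 mol·L⁻¹.
C_A = C_{A0}e^(−k₁τ) = 0.2614 mol·L⁻¹, so C_C = C_{A0}−C_A−C_B = 0.7722 mol·L⁻¹; C_B/C_C = 2.61.

2.61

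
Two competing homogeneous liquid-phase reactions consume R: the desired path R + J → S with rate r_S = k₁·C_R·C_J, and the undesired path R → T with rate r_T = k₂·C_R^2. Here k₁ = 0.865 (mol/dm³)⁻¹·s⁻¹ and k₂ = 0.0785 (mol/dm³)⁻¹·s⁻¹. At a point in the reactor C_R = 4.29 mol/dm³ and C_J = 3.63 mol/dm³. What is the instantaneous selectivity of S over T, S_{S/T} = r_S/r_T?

9.32

S_{S/T} = r_S/r_T = (k₁·C_R·C_J)/(k₂·C_R^2) = (k₁/k₂)·C_R⁻¹·C_J.
= (0.865×4.290×3.630) / (0.0785×4.290^2) = 13.47/1.445 = 9.32.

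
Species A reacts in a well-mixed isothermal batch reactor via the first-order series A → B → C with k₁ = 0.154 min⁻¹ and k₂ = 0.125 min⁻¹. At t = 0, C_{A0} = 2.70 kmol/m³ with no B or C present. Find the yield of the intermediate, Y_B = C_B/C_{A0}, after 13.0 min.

0.328

Solving the coupled first-order balances gives C_B(t) = [k₁/(k₂−k₁)]·C_{A0}·(e^(−k₁t) − e^(−k₂t)).
e^(−k₁t) = e^(−0.154×13.0) = e^(−2.002) = 0.1351; e^(−k₂t) = e^(−1.625) = 0.1969.
C_B = 0.154×2.70/(0.125−0.154) × (0.1351−0.1969) = (-14.34)×(-0.06185) = 0.8868 kmol/m³.
Y_B = C_B/C_{A0} = 0.8868/2.70 = 0.328.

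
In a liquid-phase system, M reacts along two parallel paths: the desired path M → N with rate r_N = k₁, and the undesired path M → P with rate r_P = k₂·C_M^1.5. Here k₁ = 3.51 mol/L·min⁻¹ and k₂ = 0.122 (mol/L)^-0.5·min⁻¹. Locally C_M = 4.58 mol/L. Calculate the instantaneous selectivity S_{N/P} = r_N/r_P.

S_{N/P} = r_N/r_P = (k₁)/(k₂·C_M^1.5) = (k₁/k₂)·C_M^-1.5.
= (3.51) / (0.122×4.580^1.5) = 3.510/1.196 = 2.94.

2.94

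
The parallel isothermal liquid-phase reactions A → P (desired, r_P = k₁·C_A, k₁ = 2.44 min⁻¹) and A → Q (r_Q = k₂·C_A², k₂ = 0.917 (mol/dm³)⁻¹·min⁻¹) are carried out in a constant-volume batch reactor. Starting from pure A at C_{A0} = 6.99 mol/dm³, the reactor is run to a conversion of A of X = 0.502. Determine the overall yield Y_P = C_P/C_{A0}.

C_A = C_{A0}(1−X) = 3.481 mol/dm³.
Along a PFR/batch, dC_P/dC_A = −r_P/(r_P+r_Q) = −k₁/(k₁+k₂·C_A).
Integrating from C_{A0} to C_A: C_P = (2.44/0.917)·ln[(2.44+0.917·6.99)/(2.44+0.917·3.48)] = 2.661·ln(8.850/5.632) = 1.202 mol/dm³.
Y_P = C_P/C_{A0} = 1.202/6.99 = 0.172.

0.172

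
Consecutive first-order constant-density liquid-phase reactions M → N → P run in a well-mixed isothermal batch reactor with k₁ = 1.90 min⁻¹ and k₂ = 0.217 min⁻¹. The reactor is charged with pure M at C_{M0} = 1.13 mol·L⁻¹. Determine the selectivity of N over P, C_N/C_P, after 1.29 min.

4.79

For first-order series with pure M initially, C_N(t) = k₁C_{M0}/(k₂−k₁)·(e^(−k₁t) − e^(−k₂t)).
e^(−k₁t) = e^(−1.90×1.29) = e^(−2.451) = 0.08621; e^(−k₂t) = e^(−0.2799) = 0.7558.
C_N = 1.90×1.13/(0.217−1.90) × (0.08621−0.7558) = (-1.276)×(-0.6696) = 0.8542 mol·L⁻¹.
C_M = C_{M0}e^(−k₁t) = 0.09741 mol·L⁻¹, so C_P = C_{M0}−C_M−C_N = 0.1783 mol·L⁻¹; C_N/C_P = 4.79.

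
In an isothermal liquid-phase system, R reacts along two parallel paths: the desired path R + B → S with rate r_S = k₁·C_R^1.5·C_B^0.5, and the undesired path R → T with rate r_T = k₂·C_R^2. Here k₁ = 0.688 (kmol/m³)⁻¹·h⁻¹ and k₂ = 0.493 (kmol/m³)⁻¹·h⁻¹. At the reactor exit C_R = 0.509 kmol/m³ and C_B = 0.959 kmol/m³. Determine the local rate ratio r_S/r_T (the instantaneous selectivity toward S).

S_{S/T} = r_S/r_T = (k₁·C_R^1.5·C_B^0.5)/(k₂·C_R^2) = (k₁/k₂)·C_R^-0.5·C_B^0.5.
= (0.688×0.5090^1.5×0.9590^0.5) / (0.493×0.5090^2) = 0.2447/0.1277 = 1.92.
The undesired path is higher order in R, so low C_R (CSTR or dilute feed) favours S.

1.92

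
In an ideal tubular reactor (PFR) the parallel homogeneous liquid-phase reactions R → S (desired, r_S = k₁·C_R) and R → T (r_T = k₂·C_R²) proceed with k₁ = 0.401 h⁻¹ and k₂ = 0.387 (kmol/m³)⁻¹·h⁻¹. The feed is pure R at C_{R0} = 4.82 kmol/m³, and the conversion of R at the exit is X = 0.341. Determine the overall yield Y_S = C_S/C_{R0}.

C_R = C_{R0}(1−X) = 3.176 kmol/m³.
Along a PFR/batch, dC_S/dC_R = −r_S/(r_S+r_T) = −k₁/(k₁+k₂·C_R).
Integrating from C_{R0} to C_R: C_S = (0.401/0.387)·ln[(0.401+0.387·4.82)/(0.401+0.387·3.18)] = 1.036·ln(2.266/1.630) = 0.3413 kmol/m³.
Y_S = C_S/C_{R0} = 0.3413/4.82 = 0.0708.

0.0708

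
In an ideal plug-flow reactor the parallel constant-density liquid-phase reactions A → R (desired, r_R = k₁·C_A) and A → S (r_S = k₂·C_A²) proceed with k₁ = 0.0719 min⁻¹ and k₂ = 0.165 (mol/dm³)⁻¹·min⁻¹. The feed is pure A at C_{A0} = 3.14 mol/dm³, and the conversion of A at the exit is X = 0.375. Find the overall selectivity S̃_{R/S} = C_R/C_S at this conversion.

0.173

C_A = C_{A0}(1−X) = 1.963 mol/dm³.
Along a PFR/batch, dC_R/dC_A = −r_R/(r_R+r_S) = −k₁/(k₁+k₂·C_A).
Integrating from C_{A0} to C_A: C_R = (0.0719/0.165)·ln[(0.0719+0.165·3.14)/(0.0719+0.165·1.96)] = 0.4358·ln(0.5900/0.3957) = 0.1741 mol/dm³.
C_S = (C_{A0}−C_A)−C_R = 1.003 mol/dm³; S̃_{R/S} = 0.1741/1.003 = 0.173.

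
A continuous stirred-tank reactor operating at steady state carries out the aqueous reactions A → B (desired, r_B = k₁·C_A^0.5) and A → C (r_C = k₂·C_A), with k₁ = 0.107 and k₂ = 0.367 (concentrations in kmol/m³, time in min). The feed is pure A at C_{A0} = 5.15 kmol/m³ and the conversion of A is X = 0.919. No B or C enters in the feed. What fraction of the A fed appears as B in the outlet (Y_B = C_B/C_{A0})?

Exit C_A = C_{A0}(1−X) = 5.15×0.0810 = 0.4171 kmol/m³.
In a CSTR the entire volume is at exit conditions, so r_B = 0.107×0.4171^0.5 = 0.06911 and r_C = 0.367×0.4171 = 0.1531.
Fraction of consumed A going to B: r_B/(r_B+r_C) = 0.3110.
C_B = 0.3110·C_{A0}·X = 0.3110×5.15×0.919 = 1.47 kmol/m³; Y_B = C_B/C_{A0} = 0.286.

0.286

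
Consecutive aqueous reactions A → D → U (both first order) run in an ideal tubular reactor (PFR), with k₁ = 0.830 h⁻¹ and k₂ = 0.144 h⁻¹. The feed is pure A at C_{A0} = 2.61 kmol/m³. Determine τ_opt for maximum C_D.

2.55 h

For first-order series the maximum of C_D occurs at τ_opt = ln(k₂/k₁)/(k₂−k₁).
= ln(0.144/0.830)/(0.144−0.830) = ln(0.1735)/-0.6860 = -1.752/-0.6860 = 2.55 h.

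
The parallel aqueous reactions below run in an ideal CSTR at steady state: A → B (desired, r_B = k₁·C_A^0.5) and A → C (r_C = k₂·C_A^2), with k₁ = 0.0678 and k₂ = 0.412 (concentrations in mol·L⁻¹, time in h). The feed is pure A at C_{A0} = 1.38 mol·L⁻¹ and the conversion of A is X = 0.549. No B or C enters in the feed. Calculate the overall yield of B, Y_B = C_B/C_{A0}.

0.138

Exit C_A = C_{A0}(1−X) = 1.38×0.451 = 0.6224 mol·L⁻¹.
In a CSTR the entire volume is at exit conditions, so r_B = 0.0678×0.6224^0.5 = 0.05349 and r_C = 0.412×0.6224^2 = 0.1596.
Fraction of consumed A going to B: r_B/(r_B+r_C) = 0.2510.
C_B = 0.2510·C_{A0}·X = 0.2510×1.38×0.549 = 0.190 mol·L⁻¹; Y_B = C_B/C_{A0} = 0.138.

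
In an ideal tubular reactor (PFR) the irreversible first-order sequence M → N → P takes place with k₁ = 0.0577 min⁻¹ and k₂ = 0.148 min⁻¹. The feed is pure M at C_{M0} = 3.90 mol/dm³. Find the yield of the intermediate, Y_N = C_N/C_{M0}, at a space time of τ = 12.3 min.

Solving the coupled first-order balances gives C_N(τ) = [k₁/(k₂−k₁)]·C_{M0}·(e^(−k₁τ) − e^(−k₂τ)).
e^(−k₁τ) = e^(−0.0577×12.3) = e^(−0.7097) = 0.4918; e^(−k₂τ) = e^(−1.820) = 0.1620.
C_N = 0.0577×3.90/(0.148−0.0577) × (0.4918−0.1620) = 2.492×0.3298 = 0.8219 mol/dm³.
Y_N = C_N/C_{M0} = 0.8219/3.90 = 0.211.

0.211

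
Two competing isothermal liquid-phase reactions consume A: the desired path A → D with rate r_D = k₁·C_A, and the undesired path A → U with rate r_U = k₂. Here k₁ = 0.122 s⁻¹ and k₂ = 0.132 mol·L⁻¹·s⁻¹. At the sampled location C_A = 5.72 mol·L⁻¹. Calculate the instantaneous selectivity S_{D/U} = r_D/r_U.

S_{D/U} = r_D/r_U = (k₁·C_A)/(k₂) = (k₁/k₂)·C_A.
= (0.122×5.720) / (0.132) = 0.6978/0.1320 = 5.29.

5.29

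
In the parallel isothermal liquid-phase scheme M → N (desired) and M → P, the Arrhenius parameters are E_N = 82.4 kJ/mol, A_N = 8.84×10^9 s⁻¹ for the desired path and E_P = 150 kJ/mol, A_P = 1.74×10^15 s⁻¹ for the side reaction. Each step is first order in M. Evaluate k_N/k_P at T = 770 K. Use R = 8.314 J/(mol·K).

k_N/k_P = (A_N/A_P)·exp[−(E_N−E_P)/(RT)] = (A_N/A_P)·exp[(E_P−E_N)/(RT)].
(E_P−E_N)/(RT) = (150−82.4)×10³/(8.314×770) = 67600/6402 = 10.56.
k_N/k_P = (8.84×10^9/1.74×10^15)·exp(10.56) = 5.080×10^-6 × 38544 = 0.196.
Since E_N < E_P, lowering the temperature improves selectivity toward N.

0.196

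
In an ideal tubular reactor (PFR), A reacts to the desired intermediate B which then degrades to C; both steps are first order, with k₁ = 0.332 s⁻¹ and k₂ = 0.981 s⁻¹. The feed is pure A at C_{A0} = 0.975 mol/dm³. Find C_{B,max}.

For a first-order series the maximum intermediate yield is C_{B,max}/C_{A0} = (k₁/k₂)^[k₂/(k₂−k₁)].
= (0.332/0.981)^(0.981/(0.981−0.332)) = (0.3384)^(1.512) = 0.1944.
C_{B,max} = 0.1944×0.975 = 0.190 mol/dm³.

0.190 mol/dm³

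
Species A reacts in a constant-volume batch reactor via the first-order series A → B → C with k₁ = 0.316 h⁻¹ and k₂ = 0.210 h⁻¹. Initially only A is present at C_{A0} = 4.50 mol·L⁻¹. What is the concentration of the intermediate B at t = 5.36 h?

Solving the coupled first-order balances gives C_B(t) = [k₁/(k₂−k₁)]·C_{A0}·(e^(−k₁t) − e^(−k₂t)).
e^(−k₁t) = e^(−0.316×5.36) = e^(−1.694) = 0.1838; e^(−k₂t) = e^(−1.126) = 0.3245.
C_B = 0.316×4.50/(0.210−0.316) × (0.1838−0.3245) = (-13.42)×(-0.1406) = 1.887 mol·L⁻¹.

1.89 mol·L⁻¹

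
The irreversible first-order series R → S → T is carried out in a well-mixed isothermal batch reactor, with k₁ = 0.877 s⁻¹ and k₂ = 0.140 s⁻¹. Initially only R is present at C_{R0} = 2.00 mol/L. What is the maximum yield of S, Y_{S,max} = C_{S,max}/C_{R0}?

Evaluating C_S at t_opt = ln(k₂/k₁)/(k₂−k₁) gives C_{S,max}/C_{R0} = (k₁/k₂)^[k₂/(k₂−k₁)].
= (0.877/0.140)^(0.140/(0.140−0.877)) = (6.264)^(-0.1900) = 0.7057.

0.706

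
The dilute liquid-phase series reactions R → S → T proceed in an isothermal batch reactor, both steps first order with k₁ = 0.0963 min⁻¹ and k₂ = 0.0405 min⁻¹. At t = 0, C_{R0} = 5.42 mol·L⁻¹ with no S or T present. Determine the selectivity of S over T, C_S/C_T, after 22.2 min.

1.30

The intermediate concentration in a first-order A→B→C sequence is C_S = k₁C_{R0}(e^(−k₁t) − e^(−k₂t))/(k₂−k₁).
e^(−k₁t) = e^(−0.0963×22.2) = e^(−2.138) = 0.1179; e^(−k₂t) = e^(−0.8991) = 0.4069.
C_S = 0.0963×5.42/(0.0405−0.0963) × (0.1179−0.4069) = (-9.354)×(-0.2890) = 2.704 mol·L⁻¹.
C_R = C_{R0}e^(−k₁t) = 0.6391 mol·L⁻¹, so C_T = C_{R0}−C_R−C_S = 2.077 mol·L⁻¹; C_S/C_T = 1.30.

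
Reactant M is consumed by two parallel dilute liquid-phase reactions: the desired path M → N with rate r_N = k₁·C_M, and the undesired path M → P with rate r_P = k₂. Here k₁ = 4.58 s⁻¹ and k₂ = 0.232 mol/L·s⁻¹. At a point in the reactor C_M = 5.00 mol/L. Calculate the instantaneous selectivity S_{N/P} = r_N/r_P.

98.7

S_{N/P} = r_N/r_P = (k₁·C_M)/(k₂) = (k₁/k₂)·C_M.
= (4.58×5.000) / (0.232) = 22.90/0.2320 = 98.7.
Since the desired path is higher order in M, keeping C_M high (PFR or concentrated feed) favours N.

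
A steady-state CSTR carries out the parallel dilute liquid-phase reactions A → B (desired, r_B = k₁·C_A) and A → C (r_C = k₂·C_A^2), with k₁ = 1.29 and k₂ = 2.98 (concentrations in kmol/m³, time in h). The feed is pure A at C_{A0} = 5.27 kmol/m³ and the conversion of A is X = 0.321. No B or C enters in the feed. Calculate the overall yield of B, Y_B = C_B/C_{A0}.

Exit C_A = C_{A0}(1−X) = 5.27×0.679 = 3.578 kmol/m³.
Rates in a CSTR are evaluated at the outlet concentration: r_B = 1.29×3.578 = 4.616, r_C = 2.98×3.578^2 = 38.16.
Fraction of consumed A going to B: r_B/(r_B+r_C) = 0.1079.
C_B = 0.1079·C_{A0}·X = 0.1079×5.27×0.321 = 0.183 kmol/m³; Y_B = C_B/C_{A0} = 0.0346.

0.0346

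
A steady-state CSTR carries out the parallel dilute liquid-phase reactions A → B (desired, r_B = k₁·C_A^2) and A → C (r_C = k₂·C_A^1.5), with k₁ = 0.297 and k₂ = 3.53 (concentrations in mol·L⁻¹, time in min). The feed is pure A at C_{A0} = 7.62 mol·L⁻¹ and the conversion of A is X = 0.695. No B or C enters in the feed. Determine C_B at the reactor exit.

Exit C_A = C_{A0}(1−X) = 7.62×0.305 = 2.324 mol·L⁻¹.
Rates in a CSTR are evaluated at the outlet concentration: r_B = 0.297×2.324^2 = 1.604, r_C = 3.53×2.324^1.5 = 12.51.
Fraction of consumed A going to B: r_B/(r_B+r_C) = 0.1137.
C_B = 0.1137·C_{A0}·X = 0.1137×7.62×0.695 = 0.602 mol·L⁻¹.

0.602 mol·L⁻¹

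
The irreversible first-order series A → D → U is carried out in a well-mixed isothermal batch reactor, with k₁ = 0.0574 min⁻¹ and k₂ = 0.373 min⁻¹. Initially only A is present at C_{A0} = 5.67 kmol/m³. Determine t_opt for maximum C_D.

5.93 min

The intermediate peaks when r₁ = r₂, i.e. k₁e^(−k₁t) = k₂e^(−k₂t), giving t_opt = ln(k₂/k₁)/(k₂−k₁).
= ln(0.373/0.0574)/(0.373−0.0574) = ln(6.498)/0.3156 = 1.872/0.3156 = 5.93 min.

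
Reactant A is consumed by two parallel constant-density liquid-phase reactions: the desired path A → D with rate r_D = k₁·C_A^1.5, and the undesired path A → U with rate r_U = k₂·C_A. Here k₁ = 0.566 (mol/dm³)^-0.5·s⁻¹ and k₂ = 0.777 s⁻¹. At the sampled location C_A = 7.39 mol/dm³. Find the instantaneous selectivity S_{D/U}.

1.98

S_{D/U} = r_D/r_U = (k₁·C_A^1.5)/(k₂·C_A) = (k₁/k₂)·C_A^0.5.
= (0.566×7.390^1.5) / (0.777×7.390) = 11.37/5.742 = 1.98.
Since the desired path is higher order in A, keeping C_A high (PFR or concentrated feed) favours D.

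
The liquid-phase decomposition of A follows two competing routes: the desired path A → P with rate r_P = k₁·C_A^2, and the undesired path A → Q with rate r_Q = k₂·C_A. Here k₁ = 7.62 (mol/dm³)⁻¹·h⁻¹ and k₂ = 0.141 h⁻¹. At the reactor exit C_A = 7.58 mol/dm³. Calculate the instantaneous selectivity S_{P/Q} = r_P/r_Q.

S_{P/Q} = r_P/r_Q = (k₁·C_A^2)/(k₂·C_A) = (k₁/k₂)·C_A.
= (7.62×7.580^2) / (0.141×7.580) = 437.8/1.069 = 410.

410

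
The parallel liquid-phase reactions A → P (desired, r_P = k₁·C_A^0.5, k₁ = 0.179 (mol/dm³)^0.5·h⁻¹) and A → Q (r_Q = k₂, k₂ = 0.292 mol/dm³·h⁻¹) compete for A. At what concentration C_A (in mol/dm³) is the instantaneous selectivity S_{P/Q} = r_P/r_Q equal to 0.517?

S_{P/Q} = (k₁/k₂)·C_A^0.5 ⇒ C_A = (S·k₂/k₁)^(2).
= (0.517×0.292/0.179)^(2) = (0.8434)^(2) = 0.711 mol/dm³.

0.711 mol/dm³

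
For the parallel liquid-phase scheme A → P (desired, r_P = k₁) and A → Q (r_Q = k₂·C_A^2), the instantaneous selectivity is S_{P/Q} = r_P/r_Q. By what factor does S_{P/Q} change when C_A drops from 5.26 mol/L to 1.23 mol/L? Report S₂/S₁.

18.3

S_{P/Q} = (k₁/k₂)·C_A^-2, so S₂/S₁ = (C_{A,2}/C_{A,1})^-2.
= (1.23/5.26)^(-2) = (0.2338)^(-2) = 18.3.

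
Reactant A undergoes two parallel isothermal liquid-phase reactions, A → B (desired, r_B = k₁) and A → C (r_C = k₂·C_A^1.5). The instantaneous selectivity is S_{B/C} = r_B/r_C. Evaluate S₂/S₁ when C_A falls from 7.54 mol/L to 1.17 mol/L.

16.4

S_{B/C} = (k₁/k₂)·C_A^-1.5, so S₂/S₁ = (C_{A,2}/C_{A,1})^-1.5.
= (1.17/7.54)^(-1.5) = (0.1552)^(-1.5) = 16.4.
Selectivity toward B rises as C_A falls — low-concentration operation is favoured.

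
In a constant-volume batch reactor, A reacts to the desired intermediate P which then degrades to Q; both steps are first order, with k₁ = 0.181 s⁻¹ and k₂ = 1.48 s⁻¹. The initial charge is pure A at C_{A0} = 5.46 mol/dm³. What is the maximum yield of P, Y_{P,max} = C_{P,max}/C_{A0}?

For a first-order series the maximum intermediate yield is C_{P,max}/C_{A0} = (k₁/k₂)^[k₂/(k₂−k₁)].
= (0.181/1.48)^(1.48/(1.48−0.181)) = (0.1223)^(1.139) = 0.09126.

0.0913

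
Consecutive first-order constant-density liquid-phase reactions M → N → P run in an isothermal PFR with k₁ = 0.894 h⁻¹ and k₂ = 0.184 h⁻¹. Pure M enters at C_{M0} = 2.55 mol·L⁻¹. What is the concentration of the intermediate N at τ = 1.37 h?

For first-order series with pure M initially, C_N(τ) = k₁C_{M0}/(k₂−k₁)·(e^(−k₁τ) − e^(−k₂τ)).
e^(−k₁τ) = e^(−0.894×1.37) = e^(−1.225) = 0.2938; e^(−k₂τ) = e^(−0.2521) = 0.7772.
C_N = 0.894×2.55/(0.184−0.894) × (0.2938−0.7772) = (-3.211)×(-0.4834) = 1.552 mol·L⁻¹.

1.55 mol·L⁻¹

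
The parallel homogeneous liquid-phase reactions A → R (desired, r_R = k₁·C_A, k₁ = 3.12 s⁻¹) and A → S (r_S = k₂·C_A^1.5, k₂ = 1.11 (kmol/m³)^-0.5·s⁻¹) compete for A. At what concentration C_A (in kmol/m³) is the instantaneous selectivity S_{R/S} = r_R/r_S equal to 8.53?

0.109 kmol/m³

S_{R/S} = (k₁/k₂)·C_A^-0.5 ⇒ C_A = (S·k₂/k₁)^(-2).
= (8.53×1.11/3.12)^(-2) = (3.035)^(-2) = 0.109 kmol/m³.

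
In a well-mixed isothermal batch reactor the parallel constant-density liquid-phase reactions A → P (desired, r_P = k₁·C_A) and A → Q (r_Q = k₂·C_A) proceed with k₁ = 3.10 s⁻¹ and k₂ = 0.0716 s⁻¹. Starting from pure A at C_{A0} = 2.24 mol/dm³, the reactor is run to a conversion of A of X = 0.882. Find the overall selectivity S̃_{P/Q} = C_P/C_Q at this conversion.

C_A = C_{A0}(1−X) = 0.2643 mol/dm³.
Both paths are first order in A, so the instantaneous fraction to P is constant: dC_P/d(−C_A) = k₁/(k₁+k₂) = 0.9774.
C_P = 0.9774·(C_{A0}−C_A) = 0.9774×1.976 = 1.93 mol/dm³.
C_Q = (C_{A0}−C_A)−C_P = 0.04460 mol/dm³; S̃_{P/Q} = 1.931/0.04460 = 43.3.

43.3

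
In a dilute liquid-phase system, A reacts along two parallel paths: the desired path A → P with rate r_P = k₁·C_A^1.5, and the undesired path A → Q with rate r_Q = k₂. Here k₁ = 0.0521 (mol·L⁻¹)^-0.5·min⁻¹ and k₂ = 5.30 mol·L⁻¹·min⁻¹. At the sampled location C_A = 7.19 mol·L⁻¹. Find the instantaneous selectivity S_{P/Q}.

S_{P/Q} = r_P/r_Q = (k₁·C_A^1.5)/(k₂) = (k₁/k₂)·C_A^1.5.
= (0.0521×7.190^1.5) / (5.30) = 1.004/5.300 = 0.190.
Since the desired path is higher order in A, keeping C_A high (PFR or concentrated feed) favours P.

0.190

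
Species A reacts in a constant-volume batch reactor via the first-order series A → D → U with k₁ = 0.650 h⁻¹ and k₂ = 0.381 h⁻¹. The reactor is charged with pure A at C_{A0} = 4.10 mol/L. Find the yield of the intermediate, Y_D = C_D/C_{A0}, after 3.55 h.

The intermediate concentration in a first-order A→B→C sequence is C_D = k₁C_{A0}(e^(−k₁t) − e^(−k₂t))/(k₂−k₁).
e^(−k₁t) = e^(−0.650×3.55) = e^(−2.308) = 0.09951; e^(−k₂t) = e^(−1.353) = 0.2586.
C_D = 0.650×4.10/(0.381−0.650) × (0.09951−0.2586) = (-9.907)×(-0.1591) = 1.576 mol/L.
Y_D = C_D/C_{A0} = 1.576/4.10 = 0.384.

0.384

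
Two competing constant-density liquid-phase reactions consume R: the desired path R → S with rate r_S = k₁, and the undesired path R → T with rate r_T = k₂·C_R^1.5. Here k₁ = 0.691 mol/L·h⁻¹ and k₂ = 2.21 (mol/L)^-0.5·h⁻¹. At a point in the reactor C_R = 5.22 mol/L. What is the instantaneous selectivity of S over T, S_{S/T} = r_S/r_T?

0.0262

S_{S/T} = r_S/r_T = (k₁)/(k₂·C_R^1.5) = (k₁/k₂)·C_R^-1.5.
= (0.691) / (2.21×5.220^1.5) = 0.6910/26.36 = 0.0262.
The undesired path is higher order in R, so low C_R (CSTR or dilute feed) favours S.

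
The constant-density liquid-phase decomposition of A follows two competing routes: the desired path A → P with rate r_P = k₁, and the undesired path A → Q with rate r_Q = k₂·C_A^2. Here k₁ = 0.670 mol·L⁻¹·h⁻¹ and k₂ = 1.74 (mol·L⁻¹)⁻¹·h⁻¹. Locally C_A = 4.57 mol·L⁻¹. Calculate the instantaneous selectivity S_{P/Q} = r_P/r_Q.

S_{P/Q} = r_P/r_Q = (k₁)/(k₂·C_A^2) = (k₁/k₂)·C_A^-2.
= (0.670) / (1.74×4.570^2) = 0.6700/36.34 = 0.0184.
The undesired path is higher order in A, so low C_A (CSTR or dilute feed) favours P.

0.0184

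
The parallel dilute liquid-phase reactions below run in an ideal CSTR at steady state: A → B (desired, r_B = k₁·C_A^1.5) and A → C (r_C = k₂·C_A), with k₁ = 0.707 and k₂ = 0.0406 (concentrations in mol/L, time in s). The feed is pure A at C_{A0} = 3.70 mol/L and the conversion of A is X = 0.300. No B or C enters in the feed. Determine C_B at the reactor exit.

Exit C_A = C_{A0}(1−X) = 3.70×0.700 = 2.590 mol/L.
Rates in a CSTR are evaluated at the outlet concentration: r_B = 0.707×2.590^1.5 = 2.947, r_C = 0.0406×2.590 = 0.1052.
Fraction of consumed A going to B: r_B/(r_B+r_C) = 0.9655.
C_B = 0.9655·C_{A0}·X = 0.9655×3.70×0.300 = 1.07 mol/L.

1.07 mol/L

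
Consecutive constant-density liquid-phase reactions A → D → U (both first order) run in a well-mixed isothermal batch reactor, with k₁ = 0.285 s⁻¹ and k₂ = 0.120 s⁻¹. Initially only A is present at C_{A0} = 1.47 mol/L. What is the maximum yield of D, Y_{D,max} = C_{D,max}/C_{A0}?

0.533

Evaluating C_D at t_opt = ln(k₂/k₁)/(k₂−k₁) gives C_{D,max}/C_{A0} = (k₁/k₂)^[k₂/(k₂−k₁)].
= (0.285/0.120)^(0.120/(0.120−0.285)) = (2.375)^(-0.7273) = 0.5331.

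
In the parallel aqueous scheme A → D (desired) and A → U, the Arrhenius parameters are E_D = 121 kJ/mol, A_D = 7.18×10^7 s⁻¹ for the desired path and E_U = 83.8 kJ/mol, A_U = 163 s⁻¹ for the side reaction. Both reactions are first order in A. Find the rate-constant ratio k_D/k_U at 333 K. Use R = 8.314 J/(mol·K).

With equal orders, S_{D/U} = k_D/k_U = (A_D/A_U)·exp[(E_U−E_D)/(RT)].
(E_U−E_D)/(RT) = (83.8−121)×10³/(8.314×333) = -37200/2769 = -13.44.
k_D/k_U = (7.18×10^7/163)·exp(-13.44) = 4.405×10^5 × 1.461×10^-6 = 0.643.

0.643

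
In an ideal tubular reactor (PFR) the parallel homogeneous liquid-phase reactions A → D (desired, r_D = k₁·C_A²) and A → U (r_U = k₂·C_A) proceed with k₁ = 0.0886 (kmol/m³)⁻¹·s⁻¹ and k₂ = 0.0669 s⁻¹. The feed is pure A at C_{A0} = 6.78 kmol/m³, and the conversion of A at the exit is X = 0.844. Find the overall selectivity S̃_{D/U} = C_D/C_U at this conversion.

C_A = C_{A0}(1−X) = 1.058 kmol/m³.
Along a PFR/batch, dC_U/dC_A = −r_U/(r_D+r_U) = −k₂/(k₂+k₁·C_A).
Integrating from C_{A0} to C_A: C_U = (0.0669/0.0886)·ln[(0.0669+0.0886·6.78)/(0.0669+0.0886·1.06)] = 0.7551·ln(0.6676/0.1606) = 1.076 kmol/m³.
Then C_D = (C_{A0}−C_A) − C_U = 5.722 − 1.076 = 4.647 kmol/m³.
S̃_{D/U} = C_D/C_U = 4.647/1.076 = 4.32.

4.32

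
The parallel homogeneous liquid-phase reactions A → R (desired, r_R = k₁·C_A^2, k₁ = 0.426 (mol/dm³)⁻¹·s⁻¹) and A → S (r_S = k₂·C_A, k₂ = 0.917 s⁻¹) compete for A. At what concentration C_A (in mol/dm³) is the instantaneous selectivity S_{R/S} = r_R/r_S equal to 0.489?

S_{R/S} = (k₁/k₂)·C_A ⇒ C_A = S·k₂/k₁.
= 0.489×0.917/0.426 = 1.05 mol/dm³.

1.05 mol/dm³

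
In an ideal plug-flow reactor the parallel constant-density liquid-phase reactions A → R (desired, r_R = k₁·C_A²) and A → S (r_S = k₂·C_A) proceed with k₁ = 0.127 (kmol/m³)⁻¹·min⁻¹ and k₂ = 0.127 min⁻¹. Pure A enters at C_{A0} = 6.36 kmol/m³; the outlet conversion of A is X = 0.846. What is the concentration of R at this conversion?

C_A = C_{A0}(1−X) = 0.9794 kmol/m³.
Along a PFR/batch, dC_S/dC_A = −r_S/(r_R+r_S) = −k₂/(k₂+k₁·C_A).
Integrating from C_{A0} to C_A: C_S = (0.127/0.127)·ln[(0.127+0.127·6.36)/(0.127+0.127·0.979)] = 1.000·ln(0.9347/0.2514) = 1.313 kmol/m³.
Then C_R = (C_{A0}−C_A) − C_S = 5.381 − 1.313 = 4.067 kmol/m³.

4.07 kmol/m³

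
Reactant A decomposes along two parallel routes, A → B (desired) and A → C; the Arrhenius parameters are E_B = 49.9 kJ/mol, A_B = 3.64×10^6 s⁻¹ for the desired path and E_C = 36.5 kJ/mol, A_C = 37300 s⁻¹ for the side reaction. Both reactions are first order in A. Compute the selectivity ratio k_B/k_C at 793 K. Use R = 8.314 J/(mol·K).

12.8

Since both paths have the same order in A, the concentration cancels and S_{B/C} = k_B/k_C = (A_B/A_C)·exp[(E_C−E_B)/(RT)].
(E_C−E_B)/(RT) = (36.5−49.9)×10³/(8.314×793) = -13400/6593 = -2.032.
k_B/k_C = (3.64×10^6/37300)·exp(-2.032) = 97.59 × 0.1310 = 12.8.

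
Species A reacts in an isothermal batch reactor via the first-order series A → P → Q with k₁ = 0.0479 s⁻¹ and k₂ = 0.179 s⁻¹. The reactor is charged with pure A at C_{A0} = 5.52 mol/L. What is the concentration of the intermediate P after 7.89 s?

Solving the coupled first-order balances gives C_P(t) = [k₁/(k₂−k₁)]·C_{A0}·(e^(−k₁t) − e^(−k₂t)).
e^(−k₁t) = e^(−0.0479×7.89) = e^(−0.3779) = 0.6853; e^(−k₂t) = e^(−1.412) = 0.2436.
C_P = 0.0479×5.52/(0.179−0.0479) × (0.6853−0.2436) = 2.017×0.4417 = 0.8908 mol/L.

0.891 mol/L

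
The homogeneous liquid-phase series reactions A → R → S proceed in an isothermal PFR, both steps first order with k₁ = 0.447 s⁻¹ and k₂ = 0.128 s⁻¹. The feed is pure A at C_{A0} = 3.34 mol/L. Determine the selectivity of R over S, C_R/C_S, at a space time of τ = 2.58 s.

The intermediate concentration in a first-order A→B→C sequence is C_R = k₁C_{A0}(e^(−k₁τ) − e^(−k₂τ))/(k₂−k₁).
e^(−k₁τ) = e^(−0.447×2.58) = e^(−1.153) = 0.3156; e^(−k₂τ) = e^(−0.3302) = 0.7188.
C_R = 0.447×3.34/(0.128−0.447) × (0.3156−0.7188) = (-4.680)×(-0.4031) = 1.887 mol/L.
C_A = C_{A0}e^(−k₁τ) = 1.054 mol/L, so C_S = C_{A0}−C_A−C_R = 0.3991 mol/L; C_R/C_S = 4.73.

4.73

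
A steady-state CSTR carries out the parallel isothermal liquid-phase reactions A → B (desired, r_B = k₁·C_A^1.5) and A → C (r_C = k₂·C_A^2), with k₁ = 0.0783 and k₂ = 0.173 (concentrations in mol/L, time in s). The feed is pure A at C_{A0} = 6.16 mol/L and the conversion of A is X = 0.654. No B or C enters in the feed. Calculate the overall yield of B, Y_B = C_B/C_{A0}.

0.155

Exit C_A = C_{A0}(1−X) = 6.16×0.346 = 2.131 mol/L.
Rates in a CSTR are evaluated at the outlet concentration: r_B = 0.0783×2.131^1.5 = 0.2436, r_C = 0.173×2.131^2 = 0.7859.
Fraction of consumed A going to B: r_B/(r_B+r_C) = 0.2367.
C_B = 0.2367·C_{A0}·X = 0.2367×6.16×0.654 = 0.953 mol/L; Y_B = C_B/C_{A0} = 0.155.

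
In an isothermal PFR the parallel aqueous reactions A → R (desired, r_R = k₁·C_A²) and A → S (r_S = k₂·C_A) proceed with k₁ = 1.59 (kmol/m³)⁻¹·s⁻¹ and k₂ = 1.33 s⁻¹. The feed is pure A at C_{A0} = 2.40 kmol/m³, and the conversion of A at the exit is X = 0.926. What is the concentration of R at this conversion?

C_A = C_{A0}(1−X) = 0.1776 kmol/m³.
Along a PFR/batch, dC_S/dC_A = −r_S/(r_R+r_S) = −k₂/(k₂+k₁·C_A).
Integrating from C_{A0} to C_A: C_S = (1.33/1.59)·ln[(1.33+1.59·2.40)/(1.33+1.59·0.178)] = 0.8365·ln(5.146/1.612) = 0.9707 kmol/m³.
Then C_R = (C_{A0}−C_A) − C_S = 2.222 − 0.9707 = 1.252 kmol/m³.

1.25 kmol/m³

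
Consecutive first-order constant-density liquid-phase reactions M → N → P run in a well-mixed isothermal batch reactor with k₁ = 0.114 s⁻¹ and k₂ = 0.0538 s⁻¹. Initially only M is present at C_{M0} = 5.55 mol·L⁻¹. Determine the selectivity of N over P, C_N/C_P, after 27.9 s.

Solving the coupled first-order balances gives C_N(t) = [k₁/(k₂−k₁)]·C_{M0}·(e^(−k₁t) − e^(−k₂t)).
e^(−k₁t) = e^(−0.114×27.9) = e^(−3.181) = 0.04156; e^(−k₂t) = e^(−1.501) = 0.2229.
C_N = 0.114×5.55/(0.0538−0.114) × (0.04156−0.2229) = (-10.51)×(-0.1813) = 1.906 mol·L⁻¹.
C_M = C_{M0}e^(−k₁t) = 0.2307 mol·L⁻¹, so C_P = C_{M0}−C_M−C_N = 3.413 mol·L⁻¹; C_N/C_P = 0.558.

0.558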